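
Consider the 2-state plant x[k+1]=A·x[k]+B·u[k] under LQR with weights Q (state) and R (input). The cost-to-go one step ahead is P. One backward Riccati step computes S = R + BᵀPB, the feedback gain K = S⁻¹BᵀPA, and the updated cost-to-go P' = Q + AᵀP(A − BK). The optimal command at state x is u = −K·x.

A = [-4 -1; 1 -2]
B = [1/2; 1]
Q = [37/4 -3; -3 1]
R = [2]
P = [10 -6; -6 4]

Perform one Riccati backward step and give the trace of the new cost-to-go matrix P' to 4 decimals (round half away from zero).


BᵀP = [-1.0000 1.0000]
S = R + BᵀPB = [2] + [0.5000] = [2.5000]
BᵀPA = [5.0000 -1.0000]
K = S⁻¹·BᵀPA = [2.0000 -0.4000]
A−BK = [-5.0000 -0.8000; -1.0000 -1.6000]
AᵀP(A−BK) = [202.0000 -8.0000; -8.0000 1.6000]
P' = Q + AᵀP(A−BK) = [211.2500 -11.0000; -11.0000 2.6000]
tr(P') = 213.8500

213.8500


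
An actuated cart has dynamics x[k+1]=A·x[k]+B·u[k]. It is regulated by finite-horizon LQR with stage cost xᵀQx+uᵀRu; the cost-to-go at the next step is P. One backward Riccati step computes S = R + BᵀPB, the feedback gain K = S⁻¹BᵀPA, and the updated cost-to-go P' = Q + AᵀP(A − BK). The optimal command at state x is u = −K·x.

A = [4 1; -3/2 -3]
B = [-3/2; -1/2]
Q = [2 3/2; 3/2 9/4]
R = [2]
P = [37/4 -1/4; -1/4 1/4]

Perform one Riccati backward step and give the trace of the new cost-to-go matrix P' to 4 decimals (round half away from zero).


BᵀP = [-13.7500 0.2500]
S = R + BᵀPB = [2] + [20.5000] = [22.5000]
BᵀPA = [-55.3750 -14.5000]
K = S⁻¹·BᵀPA = [-2.4611 -0.6444]
A−BK = [0.3083 0.0333; -2.7306 -3.3222]
AᵀP(A−BK) = [15.2785 5.8139; 5.8139 3.6556]
P' = Q + AᵀP(A−BK) = [17.2785 7.3139; 7.3139 5.9056]
tr(P') = 23.1840

23.1840


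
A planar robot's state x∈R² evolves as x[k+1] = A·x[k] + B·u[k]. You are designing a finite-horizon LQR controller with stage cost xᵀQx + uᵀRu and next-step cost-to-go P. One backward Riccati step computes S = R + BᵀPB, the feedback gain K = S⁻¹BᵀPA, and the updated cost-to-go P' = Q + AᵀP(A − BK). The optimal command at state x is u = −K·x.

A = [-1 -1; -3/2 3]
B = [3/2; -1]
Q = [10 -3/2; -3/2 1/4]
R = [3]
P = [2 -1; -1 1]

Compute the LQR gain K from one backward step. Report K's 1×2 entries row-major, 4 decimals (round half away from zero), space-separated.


BᵀP = [4.0000 -2.5000]
S = R + BᵀPB = [3] + [8.5000] = [11.5000]
BᵀPA = [-0.2500 -11.5000]
K = S⁻¹·BᵀPA = [-0.0217 -1.0000]
A−BK = [-0.9674 0.5000; -1.5217 2.0000]
AᵀP(A−BK) = [1.2446 -1.2500; -1.2500 5.5000]
P' = Q + AᵀP(A−BK) = [11.2446 -2.7500; -2.7500 5.7500]
tr(P') = 16.9946

-0.0217 -1.0000


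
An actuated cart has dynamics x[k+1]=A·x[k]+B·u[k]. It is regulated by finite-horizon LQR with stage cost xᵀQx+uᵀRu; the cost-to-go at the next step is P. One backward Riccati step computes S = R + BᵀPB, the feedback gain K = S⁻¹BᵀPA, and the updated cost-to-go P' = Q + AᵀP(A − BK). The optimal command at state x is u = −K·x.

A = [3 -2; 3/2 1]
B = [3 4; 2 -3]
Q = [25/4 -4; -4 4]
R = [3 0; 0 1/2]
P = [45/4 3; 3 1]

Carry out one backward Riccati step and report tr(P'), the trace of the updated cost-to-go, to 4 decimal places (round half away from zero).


BᵀP = [39.7500 11.0000; 36.0000 9.0000]
S = R + BᵀPB = [3 0; 0 1/2] + [141.2500 126.0000; 126.0000 117.0000] = [144.2500 126.0000; 126.0000 117.5000]
BᵀPA = [135.7500 -68.5000; 121.5000 -63.0000]
K = S⁻¹·BᵀPA = [0.5978 -0.1032; 0.3930 -0.4255]
A−BK = [-0.3654 0.0116; 1.4836 -0.0702]
AᵀP(A−BK) = [1.5997 -0.2919; -0.2919 0.1240]
P' = Q + AᵀP(A−BK) = [7.8497 -4.2919; -4.2919 4.1240]
tr(P') = 11.9737

11.9737


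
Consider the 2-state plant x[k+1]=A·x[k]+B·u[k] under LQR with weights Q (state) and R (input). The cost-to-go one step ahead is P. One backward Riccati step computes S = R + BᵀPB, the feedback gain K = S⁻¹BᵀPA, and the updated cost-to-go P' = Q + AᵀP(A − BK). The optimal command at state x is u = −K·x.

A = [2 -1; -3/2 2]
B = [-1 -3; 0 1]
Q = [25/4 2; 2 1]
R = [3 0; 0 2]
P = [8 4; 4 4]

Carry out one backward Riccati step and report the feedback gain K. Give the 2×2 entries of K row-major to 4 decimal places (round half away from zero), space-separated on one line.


0.1031 -0.4124 -0.5567 0.2268

BᵀP = [-8.0000 -4.0000; -20.0000 -8.0000]
S = R + BᵀPB = [3 0; 0 2] + [8.0000 20.0000; 20.0000 52.0000] = [11.0000 20.0000; 20.0000 54.0000]
BᵀPA = [-10.0000 0.0000; -28.0000 4.0000]
K = S⁻¹·BᵀPA = [0.1031 -0.4124; -0.5567 0.2268]
A−BK = [0.4330 -0.7320; -0.9433 1.7732]
AᵀP(A−BK) = [2.4433 -3.7732; -3.7732 7.0928]
P' = Q + AᵀP(A−BK) = [8.6933 -1.7732; -1.7732 8.0928]
tr(P') = 16.7861


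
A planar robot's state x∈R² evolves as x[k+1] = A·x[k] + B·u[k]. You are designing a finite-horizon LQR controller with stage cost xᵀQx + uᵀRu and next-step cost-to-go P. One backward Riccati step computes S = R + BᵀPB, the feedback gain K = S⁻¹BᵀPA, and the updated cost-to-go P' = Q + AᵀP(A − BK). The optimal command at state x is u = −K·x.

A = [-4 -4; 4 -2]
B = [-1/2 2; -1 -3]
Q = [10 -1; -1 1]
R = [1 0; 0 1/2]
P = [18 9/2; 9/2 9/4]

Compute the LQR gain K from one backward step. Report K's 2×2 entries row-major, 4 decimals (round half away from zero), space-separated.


1.0310 3.9855 -1.7311 -1.0502

BᵀP = [-13.5000 -4.5000; 22.5000 2.2500]
S = R + BᵀPB = [1 0; 0 1/2] + [11.2500 -13.5000; -13.5000 38.2500] = [12.2500 -13.5000; -13.5000 38.7500]
BᵀPA = [36.0000 63.0000; -81.0000 -94.5000]
K = S⁻¹·BᵀPA = [1.0310 3.9855; -1.7311 -1.0502]
A−BK = [-0.0222 0.0932; -0.1624 -1.1652]
AᵀP(A−BK) = [2.6621 5.4550; 5.4550 18.6694]
P' = Q + AᵀP(A−BK) = [12.6621 4.4550; 4.4550 19.6694]
tr(P') = 32.3315


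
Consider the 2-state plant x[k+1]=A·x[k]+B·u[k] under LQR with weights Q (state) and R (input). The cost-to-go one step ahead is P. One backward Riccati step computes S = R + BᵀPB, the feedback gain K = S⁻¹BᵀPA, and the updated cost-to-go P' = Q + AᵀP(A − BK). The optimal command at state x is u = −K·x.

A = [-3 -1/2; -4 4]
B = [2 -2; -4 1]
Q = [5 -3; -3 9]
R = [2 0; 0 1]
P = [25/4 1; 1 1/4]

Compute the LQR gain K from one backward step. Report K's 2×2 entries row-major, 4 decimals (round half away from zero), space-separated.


0.0981 -0.3288 1.9357 -0.2926

BᵀP = [8.5000 1.0000; -11.5000 -1.7500]
S = R + BᵀPB = [2 0; 0 1] + [13.0000 -16.0000; -16.0000 21.2500] = [15.0000 -16.0000; -16.0000 22.2500]
BᵀPA = [-29.5000 -0.2500; 41.5000 -1.2500]
K = S⁻¹·BᵀPA = [0.0981 -0.3288; 1.9357 -0.2926]
A−BK = [0.6752 -0.4277; -5.5434 2.9775]
AᵀP(A−BK) = [6.8119 -2.1809; -2.1809 1.1145]
P' = Q + AᵀP(A−BK) = [11.8119 -5.1809; -5.1809 10.1145]
tr(P') = 21.9264


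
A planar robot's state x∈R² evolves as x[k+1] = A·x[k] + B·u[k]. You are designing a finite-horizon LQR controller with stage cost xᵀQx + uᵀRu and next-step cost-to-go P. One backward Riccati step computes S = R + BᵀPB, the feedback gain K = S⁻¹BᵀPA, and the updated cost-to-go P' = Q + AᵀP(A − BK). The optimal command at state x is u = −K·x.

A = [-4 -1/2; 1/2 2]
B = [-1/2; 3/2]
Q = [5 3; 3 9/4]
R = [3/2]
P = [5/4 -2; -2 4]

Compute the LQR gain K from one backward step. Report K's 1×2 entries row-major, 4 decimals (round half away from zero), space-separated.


BᵀP = [-3.6250 7.0000]
S = R + BᵀPB = [3/2] + [12.3125] = [13.8125]
BᵀPA = [18.0000 15.8125]
K = S⁻¹·BᵀPA = [1.3032 1.1448]
A−BK = [-3.3484 0.0724; -1.4548 0.2828]
AᵀP(A−BK) = [5.5430 2.3937; 2.3937 2.2104]
P' = Q + AᵀP(A−BK) = [10.5430 5.3937; 5.3937 4.4604]
tr(P') = 15.0034

1.3032 1.1448


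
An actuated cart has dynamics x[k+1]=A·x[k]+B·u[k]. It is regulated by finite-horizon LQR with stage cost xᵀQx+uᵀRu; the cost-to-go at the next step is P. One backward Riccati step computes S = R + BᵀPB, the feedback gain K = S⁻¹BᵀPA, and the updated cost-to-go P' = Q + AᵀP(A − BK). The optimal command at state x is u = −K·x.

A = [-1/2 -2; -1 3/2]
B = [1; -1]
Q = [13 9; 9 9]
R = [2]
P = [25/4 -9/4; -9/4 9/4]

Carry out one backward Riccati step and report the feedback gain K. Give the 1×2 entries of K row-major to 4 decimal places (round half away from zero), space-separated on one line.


0.0167 -1.5833

BᵀP = [8.5000 -4.5000]
S = R + BᵀPB = [2] + [13.0000] = [15.0000]
BᵀPA = [0.2500 -23.7500]
K = S⁻¹·BᵀPA = [0.0167 -1.5833]
A−BK = [-0.5167 -0.4167; -0.9833 -0.0833]
AᵀP(A−BK) = [1.5583 0.4583; 0.4583 5.9583]
P' = Q + AᵀP(A−BK) = [14.5583 9.4583; 9.4583 14.9583]
tr(P') = 29.5167


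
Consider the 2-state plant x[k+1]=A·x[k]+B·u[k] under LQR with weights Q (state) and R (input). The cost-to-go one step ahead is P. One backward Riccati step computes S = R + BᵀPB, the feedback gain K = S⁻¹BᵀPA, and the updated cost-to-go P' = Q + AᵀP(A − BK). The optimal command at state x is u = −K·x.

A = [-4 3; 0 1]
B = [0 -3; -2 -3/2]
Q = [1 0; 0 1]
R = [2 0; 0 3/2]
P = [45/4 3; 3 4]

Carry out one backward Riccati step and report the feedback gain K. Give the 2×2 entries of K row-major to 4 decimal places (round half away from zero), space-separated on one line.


BᵀP = [-6.0000 -8.0000; -38.2500 -15.0000]
S = R + BᵀPB = [2 0; 0 3/2] + [16.0000 30.0000; 30.0000 137.2500] = [18.0000 30.0000; 30.0000 138.7500]
BᵀPA = [24.0000 -26.0000; 153.0000 -129.7500]
K = S⁻¹·BᵀPA = [-0.7887 0.1784; 1.2732 -0.9737]
A−BK = [-0.1803 0.0789; 0.3324 -0.1038]
AᵀP(A−BK) = [4.1239 -2.3042; -2.3042 1.5498]
P' = Q + AᵀP(A−BK) = [5.1239 -2.3042; -2.3042 2.5498]
tr(P') = 7.6737

-0.7887 0.1784 1.2732 -0.9737


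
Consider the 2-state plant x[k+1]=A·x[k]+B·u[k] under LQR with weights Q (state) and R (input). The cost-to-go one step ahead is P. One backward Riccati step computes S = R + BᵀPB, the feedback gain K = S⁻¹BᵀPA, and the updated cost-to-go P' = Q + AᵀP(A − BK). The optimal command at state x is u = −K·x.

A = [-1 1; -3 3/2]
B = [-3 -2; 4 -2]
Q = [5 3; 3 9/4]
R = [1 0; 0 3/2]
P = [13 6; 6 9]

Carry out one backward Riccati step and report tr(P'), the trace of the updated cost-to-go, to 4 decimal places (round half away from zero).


9.1625

BᵀP = [-15.0000 18.0000; -38.0000 -30.0000]
S = R + BᵀPB = [1 0; 0 3/2] + [117.0000 -6.0000; -6.0000 136.0000] = [118.0000 -6.0000; -6.0000 137.5000]
BᵀPA = [-39.0000 12.0000; 128.0000 -83.0000]
K = S⁻¹·BᵀPA = [-0.2838 0.0712; 0.9185 -0.6005]
A−BK = [-0.0144 0.0124; -0.0277 0.0143]
AᵀP(A−BK) = [1.3605 -0.8568; -0.8568 0.5520]
P' = Q + AᵀP(A−BK) = [6.3605 2.1432; 2.1432 2.8020]
tr(P') = 9.1625


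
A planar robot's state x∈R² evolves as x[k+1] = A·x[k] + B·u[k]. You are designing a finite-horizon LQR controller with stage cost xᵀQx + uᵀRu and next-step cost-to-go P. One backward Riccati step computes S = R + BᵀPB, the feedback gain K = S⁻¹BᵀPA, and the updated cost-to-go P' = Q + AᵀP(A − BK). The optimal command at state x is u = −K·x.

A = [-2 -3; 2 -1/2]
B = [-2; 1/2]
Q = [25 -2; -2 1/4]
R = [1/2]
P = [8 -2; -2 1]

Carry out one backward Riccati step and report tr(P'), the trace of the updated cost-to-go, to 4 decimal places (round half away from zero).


BᵀP = [-17.0000 4.5000]
S = R + BᵀPB = [1/2] + [36.2500] = [36.7500]
BᵀPA = [43.0000 48.7500]
K = S⁻¹·BᵀPA = [1.1701 1.3265]
A−BK = [0.3401 -0.3469; 1.4150 -1.1633]
AᵀP(A−BK) = [1.6871 -0.0408; -0.0408 1.5816]
P' = Q + AᵀP(A−BK) = [26.6871 -2.0408; -2.0408 1.8316]
tr(P') = 28.5187

28.5187


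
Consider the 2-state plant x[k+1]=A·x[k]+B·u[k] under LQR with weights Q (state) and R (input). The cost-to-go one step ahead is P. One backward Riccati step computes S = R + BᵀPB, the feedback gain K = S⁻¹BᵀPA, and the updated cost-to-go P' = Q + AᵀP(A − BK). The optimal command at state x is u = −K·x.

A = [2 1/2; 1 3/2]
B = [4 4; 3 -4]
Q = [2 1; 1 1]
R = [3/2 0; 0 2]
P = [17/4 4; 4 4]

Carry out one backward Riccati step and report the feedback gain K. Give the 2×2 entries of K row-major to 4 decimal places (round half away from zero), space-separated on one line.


BᵀP = [29.0000 28.0000; 1.0000 0.0000]
S = R + BᵀPB = [3/2 0; 0 2] + [200.0000 4.0000; 4.0000 4.0000] = [201.5000 4.0000; 4.0000 6.0000]
BᵀPA = [86.0000 56.5000; 2.0000 0.5000]
K = S⁻¹·BᵀPA = [0.4258 0.2825; 0.0495 -0.1050]
A−BK = [0.0989 -0.2100; -0.0796 0.2326]
AᵀP(A−BK) = [0.2808 0.1666; 0.1666 0.1548]
P' = Q + AᵀP(A−BK) = [2.2808 1.1666; 1.1666 1.1548]
tr(P') = 3.4356

0.4258 0.2825 0.0495 -0.1050


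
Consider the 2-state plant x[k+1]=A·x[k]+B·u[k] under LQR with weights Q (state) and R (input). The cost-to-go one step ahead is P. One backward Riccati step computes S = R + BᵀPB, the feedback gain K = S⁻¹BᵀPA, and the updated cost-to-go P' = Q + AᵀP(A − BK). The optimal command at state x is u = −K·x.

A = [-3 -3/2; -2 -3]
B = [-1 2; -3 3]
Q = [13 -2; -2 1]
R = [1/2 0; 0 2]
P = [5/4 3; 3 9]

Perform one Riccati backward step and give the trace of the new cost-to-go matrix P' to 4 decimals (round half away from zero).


15.6104

BᵀP = [-10.2500 -30.0000; 11.5000 33.0000]
S = R + BᵀPB = [1/2 0; 0 2] + [100.2500 -110.5000; -110.5000 122.0000] = [100.7500 -110.5000; -110.5000 124.0000]
BᵀPA = [90.7500 105.3750; -100.5000 -116.2500]
K = S⁻¹·BᵀPA = [0.5225 0.7812; -0.3448 -0.2414]
A−BK = [-1.7878 -0.2361; 0.6021 0.0676]
AᵀP(A−BK) = [1.1737 0.4755; 0.4755 0.4367]
P' = Q + AᵀP(A−BK) = [14.1737 -1.5245; -1.5245 1.4367]
tr(P') = 15.6104


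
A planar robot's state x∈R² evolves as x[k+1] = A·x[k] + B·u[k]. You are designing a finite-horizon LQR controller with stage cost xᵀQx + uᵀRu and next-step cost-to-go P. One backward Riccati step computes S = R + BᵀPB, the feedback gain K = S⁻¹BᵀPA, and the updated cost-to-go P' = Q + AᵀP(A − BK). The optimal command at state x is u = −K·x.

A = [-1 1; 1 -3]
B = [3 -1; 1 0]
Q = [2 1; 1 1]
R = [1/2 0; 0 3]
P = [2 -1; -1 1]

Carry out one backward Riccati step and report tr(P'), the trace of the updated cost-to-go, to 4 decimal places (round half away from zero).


BᵀP = [5.0000 -2.0000; -2.0000 1.0000]
S = R + BᵀPB = [1/2 0; 0 3] + [13.0000 -5.0000; -5.0000 2.0000] = [13.5000 -5.0000; -5.0000 5.0000]
BᵀPA = [-7.0000 11.0000; 3.0000 -5.0000]
K = S⁻¹·BᵀPA = [-0.4706 0.7059; 0.1294 -0.2941]
A−BK = [0.5412 -1.4118; 1.4706 -3.7059]
AᵀP(A−BK) = [1.3176 -3.1765; -3.1765 7.7647]
P' = Q + AᵀP(A−BK) = [3.3176 -2.1765; -2.1765 8.7647]
tr(P') = 12.0824

12.0824


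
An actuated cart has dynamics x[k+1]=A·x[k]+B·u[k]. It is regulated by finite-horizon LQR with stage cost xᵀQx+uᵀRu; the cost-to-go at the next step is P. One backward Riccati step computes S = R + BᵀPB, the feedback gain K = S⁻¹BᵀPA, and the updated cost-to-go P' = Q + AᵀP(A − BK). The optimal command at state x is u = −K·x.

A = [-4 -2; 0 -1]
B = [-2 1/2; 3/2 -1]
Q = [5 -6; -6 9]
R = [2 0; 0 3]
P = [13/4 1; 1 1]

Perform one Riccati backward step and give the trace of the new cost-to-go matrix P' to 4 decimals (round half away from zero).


BᵀP = [-5.0000 -0.5000; 0.6250 -0.5000]
S = R + BᵀPB = [2 0; 0 3] + [9.2500 -2.0000; -2.0000 0.8125] = [11.2500 -2.0000; -2.0000 3.8125]
BᵀPA = [20.0000 10.5000; -2.5000 -0.7500]
K = S⁻¹·BᵀPA = [1.8321 0.9908; 0.3053 0.3230]
A−BK = [-0.4885 -0.1800; -2.4427 -2.1631]
AᵀP(A−BK) = [16.1221 10.9924; 10.9924 7.8393]
P' = Q + AᵀP(A−BK) = [21.1221 4.9924; 4.9924 16.8393]
tr(P') = 37.9614

37.9614


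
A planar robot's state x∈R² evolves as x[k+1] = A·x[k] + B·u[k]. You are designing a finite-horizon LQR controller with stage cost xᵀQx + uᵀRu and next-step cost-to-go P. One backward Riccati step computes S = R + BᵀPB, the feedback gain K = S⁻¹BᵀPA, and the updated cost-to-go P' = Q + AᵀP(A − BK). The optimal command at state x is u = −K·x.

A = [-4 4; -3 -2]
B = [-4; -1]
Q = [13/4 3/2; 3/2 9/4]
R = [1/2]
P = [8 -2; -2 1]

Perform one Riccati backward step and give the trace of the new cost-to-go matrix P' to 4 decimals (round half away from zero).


13.9449

BᵀP = [-30.0000 7.0000]
S = R + BᵀPB = [1/2] + [113.0000] = [113.5000]
BᵀPA = [99.0000 -134.0000]
K = S⁻¹·BᵀPA = [0.8722 -1.1806]
A−BK = [-0.5110 -0.7225; -2.1278 -3.1806]
AᵀP(A−BK) = [2.6476 2.8811; 2.8811 5.7974]
P' = Q + AᵀP(A−BK) = [5.8976 4.3811; 4.3811 8.0474]
tr(P') = 13.9449


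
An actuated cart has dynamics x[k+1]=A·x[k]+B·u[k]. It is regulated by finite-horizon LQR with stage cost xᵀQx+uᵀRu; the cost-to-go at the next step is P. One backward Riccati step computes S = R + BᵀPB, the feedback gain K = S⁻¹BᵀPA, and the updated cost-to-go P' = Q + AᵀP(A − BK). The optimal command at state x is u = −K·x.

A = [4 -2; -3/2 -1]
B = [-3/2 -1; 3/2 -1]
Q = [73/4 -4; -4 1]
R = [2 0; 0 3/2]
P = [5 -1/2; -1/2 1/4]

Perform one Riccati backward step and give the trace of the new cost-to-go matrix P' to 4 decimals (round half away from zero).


BᵀP = [-8.2500 1.1250; -4.5000 0.2500]
S = R + BᵀPB = [2 0; 0 3/2] + [14.0625 7.1250; 7.1250 4.2500] = [16.0625 7.1250; 7.1250 5.7500]
BᵀPA = [-34.6875 15.3750; -18.3750 8.7500]
K = S⁻¹·BᵀPA = [-1.6476 0.6266; -1.1540 0.7453]
A−BK = [0.3745 -0.3148; -0.1826 -1.1946]
AᵀP(A−BK) = [8.2051 -3.6950; -3.6950 2.0947]
P' = Q + AᵀP(A−BK) = [26.4551 -7.6950; -7.6950 3.0947]
tr(P') = 29.5498

29.5498


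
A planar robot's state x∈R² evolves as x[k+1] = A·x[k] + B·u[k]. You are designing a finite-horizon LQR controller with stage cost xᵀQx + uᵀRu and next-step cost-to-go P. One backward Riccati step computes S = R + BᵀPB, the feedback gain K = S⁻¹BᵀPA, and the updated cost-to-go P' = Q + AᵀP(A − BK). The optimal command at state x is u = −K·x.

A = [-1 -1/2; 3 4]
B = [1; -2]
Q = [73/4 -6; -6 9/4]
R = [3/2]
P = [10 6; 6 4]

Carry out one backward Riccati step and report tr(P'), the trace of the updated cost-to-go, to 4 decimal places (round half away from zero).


54.4286

BᵀP = [-2.0000 -2.0000]
S = R + BᵀPB = [3/2] + [2.0000] = [3.5000]
BᵀPA = [-4.0000 -7.0000]
K = S⁻¹·BᵀPA = [-1.1429 -2.0000]
A−BK = [0.1429 1.5000; 0.7143 0.0000]
AᵀP(A−BK) = [5.4286 12.0000; 12.0000 28.5000]
P' = Q + AᵀP(A−BK) = [23.6786 6.0000; 6.0000 30.7500]
tr(P') = 54.4286


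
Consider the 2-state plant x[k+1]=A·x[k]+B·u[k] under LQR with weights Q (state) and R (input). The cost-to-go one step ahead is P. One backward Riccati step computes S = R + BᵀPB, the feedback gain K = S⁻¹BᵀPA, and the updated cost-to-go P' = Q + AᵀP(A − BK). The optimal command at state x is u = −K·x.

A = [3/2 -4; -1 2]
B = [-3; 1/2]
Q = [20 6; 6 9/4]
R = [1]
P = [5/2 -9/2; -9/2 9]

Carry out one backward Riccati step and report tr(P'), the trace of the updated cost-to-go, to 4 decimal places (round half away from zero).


27.9447

BᵀP = [-9.7500 18.0000]
S = R + BᵀPB = [1] + [38.2500] = [39.2500]
BᵀPA = [-32.6250 75.0000]
K = S⁻¹·BᵀPA = [-0.8312 1.9108]
A−BK = [-0.9936 1.7325; -0.5844 1.0446]
AᵀP(A−BK) = [1.0068 -2.1592; -2.1592 4.6879]
P' = Q + AᵀP(A−BK) = [21.0068 3.8408; 3.8408 6.9379]
tr(P') = 27.9447


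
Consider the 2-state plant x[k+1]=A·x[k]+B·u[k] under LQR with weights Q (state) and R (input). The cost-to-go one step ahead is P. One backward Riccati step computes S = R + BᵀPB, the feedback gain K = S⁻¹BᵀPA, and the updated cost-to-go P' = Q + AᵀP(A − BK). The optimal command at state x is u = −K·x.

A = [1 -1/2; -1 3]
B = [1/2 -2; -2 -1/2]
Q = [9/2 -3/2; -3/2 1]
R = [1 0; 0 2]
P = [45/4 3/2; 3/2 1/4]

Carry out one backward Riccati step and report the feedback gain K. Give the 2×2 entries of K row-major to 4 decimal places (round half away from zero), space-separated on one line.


0.1734 -0.2598 -0.3834 0.0171

BᵀP = [2.6250 0.2500; -23.2500 -3.1250]
S = R + BᵀPB = [1 0; 0 2] + [0.8125 -5.3750; -5.3750 48.0625] = [1.8125 -5.3750; -5.3750 50.0625]
BᵀPA = [2.3750 -0.5625; -20.1250 2.2500]
K = S⁻¹·BᵀPA = [0.1734 -0.2598; -0.3834 0.0171]
A−BK = [0.1465 -0.3360; -0.8448 2.4890]
AᵀP(A−BK) = [0.3726 -0.1648; -0.1648 0.3780]
P' = Q + AᵀP(A−BK) = [4.8726 -1.6648; -1.6648 1.3780]
tr(P') = 6.2506


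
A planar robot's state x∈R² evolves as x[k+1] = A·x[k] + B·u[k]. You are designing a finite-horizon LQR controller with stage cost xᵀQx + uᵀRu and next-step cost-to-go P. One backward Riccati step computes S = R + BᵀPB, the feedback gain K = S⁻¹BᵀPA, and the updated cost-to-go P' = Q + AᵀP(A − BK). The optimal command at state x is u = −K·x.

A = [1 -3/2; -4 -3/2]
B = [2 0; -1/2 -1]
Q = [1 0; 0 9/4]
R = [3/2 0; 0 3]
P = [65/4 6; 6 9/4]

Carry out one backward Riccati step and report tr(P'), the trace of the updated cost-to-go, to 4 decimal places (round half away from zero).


BᵀP = [29.5000 10.8750; -6.0000 -2.2500]
S = R + BᵀPB = [3/2 0; 0 3] + [53.5625 -10.8750; -10.8750 2.2500] = [55.0625 -10.8750; -10.8750 5.2500]
BᵀPA = [-14.0000 -60.5625; 3.0000 12.3750]
K = S⁻¹·BᵀPA = [-0.2393 -1.0735; 0.0757 0.1334]
A−BK = [1.4786 0.6471; -4.0439 -1.9034]
AᵀP(A−BK) = [0.6726 0.6953; 0.6953 1.9579]
P' = Q + AᵀP(A−BK) = [1.6726 0.6953; 0.6953 4.2079]
tr(P') = 5.8806

5.8806


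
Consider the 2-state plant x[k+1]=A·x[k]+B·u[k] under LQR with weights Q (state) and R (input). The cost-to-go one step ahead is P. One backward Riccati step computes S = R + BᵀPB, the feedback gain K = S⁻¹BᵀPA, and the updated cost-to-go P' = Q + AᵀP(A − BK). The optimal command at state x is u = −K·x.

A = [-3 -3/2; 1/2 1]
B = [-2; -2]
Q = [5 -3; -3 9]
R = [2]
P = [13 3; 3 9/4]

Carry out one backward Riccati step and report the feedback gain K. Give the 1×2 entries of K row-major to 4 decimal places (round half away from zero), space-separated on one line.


1.0431 0.4310

BᵀP = [-32.0000 -10.5000]
S = R + BᵀPB = [2] + [85.0000] = [87.0000]
BᵀPA = [90.7500 37.5000]
K = S⁻¹·BᵀPA = [1.0431 0.4310]
A−BK = [-0.9138 -0.6379; 2.5862 1.8621]
AᵀP(A−BK) = [13.9009 9.2586; 9.2586 6.3362]
P' = Q + AᵀP(A−BK) = [18.9009 6.2586; 6.2586 15.3362]
tr(P') = 34.2371


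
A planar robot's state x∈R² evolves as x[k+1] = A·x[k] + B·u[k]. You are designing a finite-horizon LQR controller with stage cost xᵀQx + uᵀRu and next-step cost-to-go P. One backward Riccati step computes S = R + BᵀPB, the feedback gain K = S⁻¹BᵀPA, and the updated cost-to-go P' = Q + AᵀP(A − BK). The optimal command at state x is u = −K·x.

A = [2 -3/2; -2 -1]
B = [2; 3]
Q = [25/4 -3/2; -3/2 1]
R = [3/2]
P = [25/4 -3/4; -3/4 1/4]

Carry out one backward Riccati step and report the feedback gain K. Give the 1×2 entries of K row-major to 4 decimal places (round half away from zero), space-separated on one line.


1.1139 -0.7405

BᵀP = [10.2500 -0.7500]
S = R + BᵀPB = [3/2] + [18.2500] = [19.7500]
BᵀPA = [22.0000 -14.6250]
K = S⁻¹·BᵀPA = [1.1139 -0.7405]
A−BK = [-0.2278 -0.0190; -5.3418 1.2215]
AᵀP(A−BK) = [7.4937 -2.7089; -2.7089 1.2326]
P' = Q + AᵀP(A−BK) = [13.7437 -4.2089; -4.2089 2.2326]
tr(P') = 15.9763


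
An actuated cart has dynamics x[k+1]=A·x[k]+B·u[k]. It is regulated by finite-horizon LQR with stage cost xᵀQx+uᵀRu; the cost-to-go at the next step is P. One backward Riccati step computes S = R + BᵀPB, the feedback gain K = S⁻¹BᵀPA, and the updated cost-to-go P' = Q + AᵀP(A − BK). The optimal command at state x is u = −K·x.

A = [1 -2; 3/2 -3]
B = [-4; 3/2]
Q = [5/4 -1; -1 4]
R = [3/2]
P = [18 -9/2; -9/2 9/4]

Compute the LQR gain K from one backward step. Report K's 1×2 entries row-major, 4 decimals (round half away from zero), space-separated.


-0.1339 0.2679

BᵀP = [-78.7500 21.3750]
S = R + BᵀPB = [3/2] + [347.0625] = [348.5625]
BᵀPA = [-46.6875 93.3750]
K = S⁻¹·BᵀPA = [-0.1339 0.2679]
A−BK = [0.4642 -0.9285; 1.7009 -3.4018]
AᵀP(A−BK) = [3.3090 -6.6181; -6.6181 13.2361]
P' = Q + AᵀP(A−BK) = [4.5590 -7.6181; -7.6181 17.2361]
tr(P') = 21.7952


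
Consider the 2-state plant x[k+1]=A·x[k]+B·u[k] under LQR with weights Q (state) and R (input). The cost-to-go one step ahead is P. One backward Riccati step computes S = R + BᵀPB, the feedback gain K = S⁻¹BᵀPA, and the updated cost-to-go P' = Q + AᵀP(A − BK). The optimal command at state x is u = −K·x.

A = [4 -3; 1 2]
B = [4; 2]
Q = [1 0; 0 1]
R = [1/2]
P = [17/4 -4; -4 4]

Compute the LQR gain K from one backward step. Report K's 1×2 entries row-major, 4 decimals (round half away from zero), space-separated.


1.3659 -2.0976

BᵀP = [9.0000 -8.0000]
S = R + BᵀPB = [1/2] + [20.0000] = [20.5000]
BᵀPA = [28.0000 -43.0000]
K = S⁻¹·BᵀPA = [1.3659 -2.0976]
A−BK = [-1.4634 5.3902; -1.7317 6.1951]
AᵀP(A−BK) = [1.7561 -4.2683; -4.2683 12.0549]
P' = Q + AᵀP(A−BK) = [2.7561 -4.2683; -4.2683 13.0549]
tr(P') = 15.8110


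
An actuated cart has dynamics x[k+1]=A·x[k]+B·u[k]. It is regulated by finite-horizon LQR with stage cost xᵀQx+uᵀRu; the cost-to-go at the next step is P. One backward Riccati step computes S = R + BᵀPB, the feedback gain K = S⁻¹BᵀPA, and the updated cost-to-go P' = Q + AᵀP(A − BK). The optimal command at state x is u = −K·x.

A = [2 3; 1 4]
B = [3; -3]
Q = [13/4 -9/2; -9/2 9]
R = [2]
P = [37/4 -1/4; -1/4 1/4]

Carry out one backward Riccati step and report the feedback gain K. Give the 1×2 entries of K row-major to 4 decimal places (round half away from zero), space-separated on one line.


BᵀP = [28.5000 -1.5000]
S = R + BᵀPB = [2] + [90.0000] = [92.0000]
BᵀPA = [55.5000 79.5000]
K = S⁻¹·BᵀPA = [0.6033 0.8641]
A−BK = [0.1902 0.4076; 2.8098 6.5924]
AᵀP(A−BK) = [2.7690 5.7908; 5.7908 12.5516]
P' = Q + AᵀP(A−BK) = [6.0190 1.2908; 1.2908 21.5516]
tr(P') = 27.5707

0.6033 0.8641


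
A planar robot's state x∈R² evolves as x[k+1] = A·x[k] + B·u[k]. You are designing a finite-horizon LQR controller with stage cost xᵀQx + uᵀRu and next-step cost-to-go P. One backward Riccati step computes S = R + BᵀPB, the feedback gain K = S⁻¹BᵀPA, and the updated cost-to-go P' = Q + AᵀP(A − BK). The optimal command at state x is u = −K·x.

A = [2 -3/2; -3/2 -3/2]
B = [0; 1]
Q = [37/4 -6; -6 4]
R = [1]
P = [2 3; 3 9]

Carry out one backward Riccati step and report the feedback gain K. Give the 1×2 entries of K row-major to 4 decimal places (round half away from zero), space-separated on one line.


BᵀP = [3.0000 9.0000]
S = R + BᵀPB = [1] + [9.0000] = [10.0000]
BᵀPA = [-7.5000 -18.0000]
K = S⁻¹·BᵀPA = [-0.7500 -1.8000]
A−BK = [2.0000 -1.5000; -0.7500 0.3000]
AᵀP(A−BK) = [4.6250 -1.5000; -1.5000 5.8500]
P' = Q + AᵀP(A−BK) = [13.8750 -7.5000; -7.5000 9.8500]
tr(P') = 23.7250

-0.7500 -1.8000


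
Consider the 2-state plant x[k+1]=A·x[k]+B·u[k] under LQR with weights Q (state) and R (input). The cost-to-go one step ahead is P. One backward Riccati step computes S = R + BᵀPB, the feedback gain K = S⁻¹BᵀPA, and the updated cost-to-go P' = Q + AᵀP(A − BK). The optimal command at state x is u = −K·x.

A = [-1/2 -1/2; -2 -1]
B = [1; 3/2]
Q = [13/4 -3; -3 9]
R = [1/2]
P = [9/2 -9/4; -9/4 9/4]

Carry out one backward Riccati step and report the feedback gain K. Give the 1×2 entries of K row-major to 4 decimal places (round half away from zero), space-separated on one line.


BᵀP = [1.1250 1.1250]
S = R + BᵀPB = [1/2] + [2.8125] = [3.3125]
BᵀPA = [-2.8125 -1.6875]
K = S⁻¹·BᵀPA = [-0.8491 -0.5094]
A−BK = [0.3491 0.0094; -0.7264 -0.2358]
AᵀP(A−BK) = [3.2370 0.8172; 0.8172 0.2653]
P' = Q + AᵀP(A−BK) = [6.4870 -2.1828; -2.1828 9.2653]
tr(P') = 15.7524

-0.8491 -0.5094


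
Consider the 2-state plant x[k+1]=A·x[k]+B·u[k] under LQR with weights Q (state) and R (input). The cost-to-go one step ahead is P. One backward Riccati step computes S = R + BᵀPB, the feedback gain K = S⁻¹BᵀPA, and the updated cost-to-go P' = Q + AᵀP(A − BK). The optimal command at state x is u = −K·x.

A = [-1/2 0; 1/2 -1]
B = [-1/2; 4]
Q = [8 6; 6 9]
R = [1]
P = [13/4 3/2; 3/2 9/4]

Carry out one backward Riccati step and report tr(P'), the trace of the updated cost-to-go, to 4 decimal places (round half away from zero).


BᵀP = [4.3750 8.2500]
S = R + BᵀPB = [1] + [30.8125] = [31.8125]
BᵀPA = [1.9375 -8.2500]
K = S⁻¹·BᵀPA = [0.0609 -0.2593]
A−BK = [-0.4695 -0.1297; 0.2564 0.0373]
AᵀP(A−BK) = [0.5070 0.1275; 0.1275 0.1105]
P' = Q + AᵀP(A−BK) = [8.5070 6.1275; 6.1275 9.1105]
tr(P') = 17.6175

17.6175


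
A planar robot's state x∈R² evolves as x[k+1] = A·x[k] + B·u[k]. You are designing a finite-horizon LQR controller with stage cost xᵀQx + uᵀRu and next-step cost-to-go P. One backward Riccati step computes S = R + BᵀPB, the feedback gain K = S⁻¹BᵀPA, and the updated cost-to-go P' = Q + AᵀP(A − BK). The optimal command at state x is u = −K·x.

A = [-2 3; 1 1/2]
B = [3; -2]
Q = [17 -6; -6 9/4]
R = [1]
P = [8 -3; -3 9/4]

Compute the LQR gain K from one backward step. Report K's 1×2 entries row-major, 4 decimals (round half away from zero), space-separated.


-0.6229 0.7055

BᵀP = [30.0000 -13.5000]
S = R + BᵀPB = [1] + [117.0000] = [118.0000]
BᵀPA = [-73.5000 83.2500]
K = S⁻¹·BᵀPA = [-0.6229 0.7055]
A−BK = [-0.1314 0.8835; -0.2458 1.9110]
AᵀP(A−BK) = [0.4682 -1.0201; -1.0201 4.8289]
P' = Q + AᵀP(A−BK) = [17.4682 -7.0201; -7.0201 7.0789]
tr(P') = 24.5471


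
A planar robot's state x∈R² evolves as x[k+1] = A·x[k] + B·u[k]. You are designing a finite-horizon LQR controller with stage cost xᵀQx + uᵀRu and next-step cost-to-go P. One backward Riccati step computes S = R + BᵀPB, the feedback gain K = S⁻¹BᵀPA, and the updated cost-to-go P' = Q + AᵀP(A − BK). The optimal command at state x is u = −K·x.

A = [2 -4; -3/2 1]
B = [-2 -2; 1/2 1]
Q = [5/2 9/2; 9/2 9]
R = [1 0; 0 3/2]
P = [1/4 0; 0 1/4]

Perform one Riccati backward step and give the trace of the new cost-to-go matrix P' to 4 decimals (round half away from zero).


13.6348

BᵀP = [-0.5000 0.1250; -0.5000 0.2500]
S = R + BᵀPB = [1 0; 0 3/2] + [1.0625 1.1250; 1.1250 1.2500] = [2.0625 1.1250; 1.1250 2.7500]
BᵀPA = [-1.1875 2.1250; -1.3750 2.2500]
K = S⁻¹·BᵀPA = [-0.3901 0.7518; -0.3404 0.5106]
A−BK = [0.5390 -1.4752; -0.9645 0.1135]
AᵀP(A−BK) = [0.6312 -0.7801; -0.7801 1.5035]
P' = Q + AᵀP(A−BK) = [3.1312 3.7199; 3.7199 10.5035]
tr(P') = 13.6348


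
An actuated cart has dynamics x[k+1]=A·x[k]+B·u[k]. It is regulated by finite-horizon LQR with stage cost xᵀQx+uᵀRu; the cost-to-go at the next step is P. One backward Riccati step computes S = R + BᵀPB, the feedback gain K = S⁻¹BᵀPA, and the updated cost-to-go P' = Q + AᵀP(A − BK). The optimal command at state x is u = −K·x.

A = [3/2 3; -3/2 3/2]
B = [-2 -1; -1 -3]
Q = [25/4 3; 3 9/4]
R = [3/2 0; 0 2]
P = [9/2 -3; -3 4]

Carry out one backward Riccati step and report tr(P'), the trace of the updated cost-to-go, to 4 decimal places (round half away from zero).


14.8008

BᵀP = [-6.0000 2.0000; 4.5000 -9.0000]
S = R + BᵀPB = [3/2 0; 0 2] + [10.0000 0.0000; 0.0000 22.5000] = [11.5000 0.0000; 0.0000 24.5000]
BᵀPA = [-12.0000 -15.0000; 20.2500 0.0000]
K = S⁻¹·BᵀPA = [-1.0435 -1.3043; 0.8265 0.0000]
A−BK = [0.2396 0.3913; -0.0639 0.1957]
AᵀP(A−BK) = [3.3660 2.3478; 2.3478 2.9348]
P' = Q + AᵀP(A−BK) = [9.6160 5.3478; 5.3478 5.1848]
tr(P') = 14.8008


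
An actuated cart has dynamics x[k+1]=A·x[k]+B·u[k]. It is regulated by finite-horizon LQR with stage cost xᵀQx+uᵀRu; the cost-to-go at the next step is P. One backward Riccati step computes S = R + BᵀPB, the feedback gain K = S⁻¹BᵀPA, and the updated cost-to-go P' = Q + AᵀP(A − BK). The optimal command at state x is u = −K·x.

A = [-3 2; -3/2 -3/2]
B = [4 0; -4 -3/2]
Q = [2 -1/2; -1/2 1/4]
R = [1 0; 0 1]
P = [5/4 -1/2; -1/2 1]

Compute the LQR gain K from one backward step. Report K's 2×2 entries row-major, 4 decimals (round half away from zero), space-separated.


-0.4274 0.4493 1.1836 -0.0904

BᵀP = [7.0000 -6.0000; 0.7500 -1.5000]
S = R + BᵀPB = [1 0; 0 1] + [52.0000 9.0000; 9.0000 2.2500] = [53.0000 9.0000; 9.0000 3.2500]
BᵀPA = [-12.0000 23.0000; 0.0000 3.7500]
K = S⁻¹·BᵀPA = [-0.4274 0.4493; 1.1836 -0.0904]
A−BK = [-1.2904 0.2027; -1.4342 0.1616]
AᵀP(A−BK) = [3.8712 -0.6082; -0.6082 0.2548]
P' = Q + AᵀP(A−BK) = [5.8712 -1.1082; -1.1082 0.5048]
tr(P') = 6.3760


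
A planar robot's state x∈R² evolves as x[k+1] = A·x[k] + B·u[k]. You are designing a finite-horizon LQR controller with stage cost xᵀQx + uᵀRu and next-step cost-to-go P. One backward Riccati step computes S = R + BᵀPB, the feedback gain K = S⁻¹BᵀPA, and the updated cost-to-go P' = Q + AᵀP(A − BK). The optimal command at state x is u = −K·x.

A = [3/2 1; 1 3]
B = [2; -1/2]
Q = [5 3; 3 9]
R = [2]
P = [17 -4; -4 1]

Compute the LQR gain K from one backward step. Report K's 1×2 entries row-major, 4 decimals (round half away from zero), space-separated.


0.5815 0.1342

BᵀP = [36.0000 -8.5000]
S = R + BᵀPB = [2] + [76.2500] = [78.2500]
BᵀPA = [45.5000 10.5000]
K = S⁻¹·BᵀPA = [0.5815 0.1342]
A−BK = [0.3371 0.7316; 1.2907 3.0671]
AᵀP(A−BK) = [0.7931 0.3946; 0.3946 0.5911]
P' = Q + AᵀP(A−BK) = [5.7931 3.3946; 3.3946 9.5911]
tr(P') = 15.3842


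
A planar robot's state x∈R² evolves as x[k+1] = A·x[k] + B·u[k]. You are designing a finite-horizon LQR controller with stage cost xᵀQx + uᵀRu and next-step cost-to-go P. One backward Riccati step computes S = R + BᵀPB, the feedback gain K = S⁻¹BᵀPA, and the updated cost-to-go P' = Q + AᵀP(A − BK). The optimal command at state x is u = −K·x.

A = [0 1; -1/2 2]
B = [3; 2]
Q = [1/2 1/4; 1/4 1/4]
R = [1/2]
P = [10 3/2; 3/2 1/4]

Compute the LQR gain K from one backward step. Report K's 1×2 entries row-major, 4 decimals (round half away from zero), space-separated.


BᵀP = [33.0000 5.0000]
S = R + BᵀPB = [1/2] + [109.0000] = [109.5000]
BᵀPA = [-2.5000 43.0000]
K = S⁻¹·BᵀPA = [-0.0228 0.3927]
A−BK = [0.0685 -0.1781; -0.4543 1.2146]
AᵀP(A−BK) = [0.0054 -0.0183; -0.0183 0.1142]
P' = Q + AᵀP(A−BK) = [0.5054 0.2317; 0.2317 0.3642]
tr(P') = 0.8696

-0.0228 0.3927


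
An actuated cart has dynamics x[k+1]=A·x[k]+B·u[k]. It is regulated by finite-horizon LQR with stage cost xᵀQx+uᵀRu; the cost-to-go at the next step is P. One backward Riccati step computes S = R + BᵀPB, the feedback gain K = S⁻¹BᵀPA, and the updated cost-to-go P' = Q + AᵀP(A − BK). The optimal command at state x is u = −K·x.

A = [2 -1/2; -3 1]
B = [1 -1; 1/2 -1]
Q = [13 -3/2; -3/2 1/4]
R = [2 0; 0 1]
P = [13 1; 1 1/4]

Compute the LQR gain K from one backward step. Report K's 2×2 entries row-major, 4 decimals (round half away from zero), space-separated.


BᵀP = [13.5000 1.1250; -14.0000 -1.2500]
S = R + BᵀPB = [2 0; 0 1] + [14.0625 -14.6250; -14.6250 15.2500] = [16.0625 -14.6250; -14.6250 16.2500]
BᵀPA = [23.6250 -5.6250; -24.2500 5.7500]
K = S⁻¹·BᵀPA = [0.6207 -0.1552; -0.9337 0.2142]
A−BK = [0.4456 -0.1306; -4.2440 1.2918]
AᵀP(A−BK) = [4.9443 -1.3899; -1.3899 0.3956]
P' = Q + AᵀP(A−BK) = [17.9443 -2.8899; -2.8899 0.6456]
tr(P') = 18.5899

0.6207 -0.1552 -0.9337 0.2142


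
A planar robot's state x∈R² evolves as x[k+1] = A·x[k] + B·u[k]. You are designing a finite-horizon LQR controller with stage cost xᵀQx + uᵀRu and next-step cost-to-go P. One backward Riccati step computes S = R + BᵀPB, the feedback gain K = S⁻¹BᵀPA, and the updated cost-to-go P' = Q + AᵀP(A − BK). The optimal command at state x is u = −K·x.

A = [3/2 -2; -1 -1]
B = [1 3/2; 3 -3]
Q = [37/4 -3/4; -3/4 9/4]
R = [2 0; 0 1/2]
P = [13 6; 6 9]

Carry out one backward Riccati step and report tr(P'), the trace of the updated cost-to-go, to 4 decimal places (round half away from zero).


BᵀP = [31.0000 33.0000; 1.5000 -18.0000]
S = R + BᵀPB = [2 0; 0 1/2] + [130.0000 -52.5000; -52.5000 56.2500] = [132.0000 -52.5000; -52.5000 56.7500]
BᵀPA = [13.5000 -95.0000; 20.2500 15.0000]
K = S⁻¹·BᵀPA = [0.3863 -0.9723; 0.7142 -0.6352]
A−BK = [0.0423 -0.0749; -0.0163 0.0114]
AᵀP(A−BK) = [0.5710 -1.0108; -1.0108 2.1564]
P' = Q + AᵀP(A−BK) = [9.8210 -1.7608; -1.7608 4.4064]
tr(P') = 14.2274

14.2274


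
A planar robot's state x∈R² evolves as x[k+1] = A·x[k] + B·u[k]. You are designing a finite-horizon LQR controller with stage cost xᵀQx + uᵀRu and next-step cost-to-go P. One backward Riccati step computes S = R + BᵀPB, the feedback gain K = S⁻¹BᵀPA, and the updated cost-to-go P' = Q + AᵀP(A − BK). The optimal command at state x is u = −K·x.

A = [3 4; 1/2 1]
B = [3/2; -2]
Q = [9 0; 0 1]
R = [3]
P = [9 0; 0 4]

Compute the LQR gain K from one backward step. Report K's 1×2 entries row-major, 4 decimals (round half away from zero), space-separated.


0.9299 1.1720

BᵀP = [13.5000 -8.0000]
S = R + BᵀPB = [3] + [36.2500] = [39.2500]
BᵀPA = [36.5000 46.0000]
K = S⁻¹·BᵀPA = [0.9299 1.1720]
A−BK = [1.6051 2.2420; 2.3599 3.3439]
AᵀP(A−BK) = [48.0573 67.2229; 67.2229 94.0892]
P' = Q + AᵀP(A−BK) = [57.0573 67.2229; 67.2229 95.0892]
tr(P') = 152.1465


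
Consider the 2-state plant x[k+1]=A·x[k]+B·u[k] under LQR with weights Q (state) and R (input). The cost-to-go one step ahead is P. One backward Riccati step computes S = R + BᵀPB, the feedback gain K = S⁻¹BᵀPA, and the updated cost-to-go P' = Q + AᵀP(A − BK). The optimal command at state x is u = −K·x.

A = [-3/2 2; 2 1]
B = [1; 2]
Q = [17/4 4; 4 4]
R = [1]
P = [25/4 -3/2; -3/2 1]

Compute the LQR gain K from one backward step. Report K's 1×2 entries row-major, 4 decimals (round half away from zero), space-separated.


-0.7381 1.3333

BᵀP = [3.2500 0.5000]
S = R + BᵀPB = [1] + [4.2500] = [5.2500]
BᵀPA = [-3.8750 7.0000]
K = S⁻¹·BᵀPA = [-0.7381 1.3333]
A−BK = [-0.7619 0.6667; 3.4762 -1.6667]
AᵀP(A−BK) = [24.2024 -15.3333; -15.3333 10.6667]
P' = Q + AᵀP(A−BK) = [28.4524 -11.3333; -11.3333 14.6667]
tr(P') = 43.1190


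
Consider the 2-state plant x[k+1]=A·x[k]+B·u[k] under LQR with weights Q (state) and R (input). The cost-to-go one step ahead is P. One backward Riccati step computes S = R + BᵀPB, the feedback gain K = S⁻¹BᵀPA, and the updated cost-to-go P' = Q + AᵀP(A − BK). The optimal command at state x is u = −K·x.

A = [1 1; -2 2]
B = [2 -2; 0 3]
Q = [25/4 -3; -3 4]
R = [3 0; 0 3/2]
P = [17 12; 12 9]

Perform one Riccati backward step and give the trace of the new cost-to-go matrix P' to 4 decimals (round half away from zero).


15.3207

BᵀP = [34.0000 24.0000; 2.0000 3.0000]
S = R + BᵀPB = [3 0; 0 3/2] + [68.0000 4.0000; 4.0000 5.0000] = [71.0000 4.0000; 4.0000 6.5000]
BᵀPA = [-14.0000 82.0000; -4.0000 8.0000]
K = S⁻¹·BᵀPA = [-0.1684 1.1246; -0.5118 0.5387]
A−BK = [0.3131 -0.1717; -0.4646 0.3838]
AᵀP(A−BK) = [0.5960 -1.1010; -1.1010 4.4747]
P' = Q + AᵀP(A−BK) = [6.8460 -4.1010; -4.1010 8.4747]
tr(P') = 15.3207


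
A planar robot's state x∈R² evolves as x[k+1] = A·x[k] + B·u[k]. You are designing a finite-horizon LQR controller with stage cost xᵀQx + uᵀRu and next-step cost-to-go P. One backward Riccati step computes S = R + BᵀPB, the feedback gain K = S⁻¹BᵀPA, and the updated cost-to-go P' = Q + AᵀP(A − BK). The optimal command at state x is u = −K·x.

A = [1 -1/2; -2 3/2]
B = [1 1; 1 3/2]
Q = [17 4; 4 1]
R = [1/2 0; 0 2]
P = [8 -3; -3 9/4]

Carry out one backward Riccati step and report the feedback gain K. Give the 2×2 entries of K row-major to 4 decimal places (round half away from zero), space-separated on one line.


2.0862 -1.2608 -0.8798 0.6100

BᵀP = [5.0000 -0.7500; 3.5000 0.3750]
S = R + BᵀPB = [1/2 0; 0 2] + [4.2500 3.8750; 3.8750 4.0625] = [4.7500 3.8750; 3.8750 6.0625]
BᵀPA = [6.5000 -3.6250; 2.7500 -1.1875]
K = S⁻¹·BᵀPA = [2.0862 -1.2608; -0.8798 0.6100]
A−BK = [-0.2063 0.1508; -2.7664 1.8458]
AᵀP(A−BK) = [17.8594 -11.7324; -11.7324 7.7166]
P' = Q + AᵀP(A−BK) = [34.8594 -7.7324; -7.7324 8.7166]
tr(P') = 43.5760


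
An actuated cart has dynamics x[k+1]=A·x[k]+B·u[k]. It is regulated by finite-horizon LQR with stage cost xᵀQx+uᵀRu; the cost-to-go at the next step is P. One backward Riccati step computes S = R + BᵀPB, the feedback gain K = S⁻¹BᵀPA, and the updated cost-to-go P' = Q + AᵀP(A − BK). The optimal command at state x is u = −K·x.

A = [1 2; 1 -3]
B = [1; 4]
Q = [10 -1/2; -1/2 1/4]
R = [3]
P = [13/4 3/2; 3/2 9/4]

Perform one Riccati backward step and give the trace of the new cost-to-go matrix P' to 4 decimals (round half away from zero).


BᵀP = [9.2500 10.5000]
S = R + BᵀPB = [3] + [51.2500] = [54.2500]
BᵀPA = [19.7500 -13.0000]
K = S⁻¹·BᵀPA = [0.3641 -0.2396]
A−BK = [0.6359 2.2396; -0.4562 -2.0415]
AᵀP(A−BK) = [1.3099 2.9827; 2.9827 12.1348]
P' = Q + AᵀP(A−BK) = [11.3099 2.4827; 2.4827 12.3848]
tr(P') = 23.6947

23.6947
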